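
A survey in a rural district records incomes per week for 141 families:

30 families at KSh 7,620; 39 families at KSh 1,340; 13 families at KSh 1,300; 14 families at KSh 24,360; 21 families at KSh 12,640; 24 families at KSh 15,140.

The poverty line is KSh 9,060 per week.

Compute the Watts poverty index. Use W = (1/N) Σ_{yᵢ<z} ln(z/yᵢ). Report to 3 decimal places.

Below the line: 13×KSh 1,300, 39×KSh 1,340, 30×KSh 7,620 (q = 82 of N = 141).
ln(z/y) terms: ln(9060/1300) = 1.9415 (×13); ln(9060/1340) = 1.9112 (×39); ln(9060/7620) = 0.1731 (×30).
W = 104.969126 / 141 = 0.744.

0.744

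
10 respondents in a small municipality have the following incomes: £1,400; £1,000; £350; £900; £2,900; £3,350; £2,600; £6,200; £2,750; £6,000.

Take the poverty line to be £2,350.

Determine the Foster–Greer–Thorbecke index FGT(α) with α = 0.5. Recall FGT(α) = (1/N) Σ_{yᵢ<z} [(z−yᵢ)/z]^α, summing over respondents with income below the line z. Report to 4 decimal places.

Below z: £350, £900, £1,000, £1,400 (q = 4 of N = 10).
Relative gaps: (2350−350)/2350 = 0.8511; (2350−900)/2350 = 0.6170; (2350−1000)/2350 = 0.5745; (2350−1400)/2350 = 0.4043.
Raised to α = 0.5: 0.92253; 0.78551; 0.75794; 0.63581.
Sum = 3.101786; FGT(0.5) = 3.101786 / 10 = 0.3102.

0.3102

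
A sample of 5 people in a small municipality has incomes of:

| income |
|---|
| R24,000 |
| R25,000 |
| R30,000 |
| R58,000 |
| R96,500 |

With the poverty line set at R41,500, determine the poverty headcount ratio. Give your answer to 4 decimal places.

0.6000

3 of the 5 people have income below R41,500.
H = 3/5 = 0.6000.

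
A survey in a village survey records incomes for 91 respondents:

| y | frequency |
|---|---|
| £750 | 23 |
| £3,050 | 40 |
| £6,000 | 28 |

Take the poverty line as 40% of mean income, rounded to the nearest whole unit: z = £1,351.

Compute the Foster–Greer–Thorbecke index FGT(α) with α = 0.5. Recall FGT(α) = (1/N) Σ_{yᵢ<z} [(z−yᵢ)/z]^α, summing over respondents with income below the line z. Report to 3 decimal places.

0.169

Below z: 23×£750 (q = 23 of N = 91).
Gap ratios (z−y)/z: (1351−750)/1351 = 0.4449 (×23).
Raised to α = 0.5: 0.66698 (×23).
Sum = 15.340425; FGT(0.5) = 15.340425 / 91 = 0.169.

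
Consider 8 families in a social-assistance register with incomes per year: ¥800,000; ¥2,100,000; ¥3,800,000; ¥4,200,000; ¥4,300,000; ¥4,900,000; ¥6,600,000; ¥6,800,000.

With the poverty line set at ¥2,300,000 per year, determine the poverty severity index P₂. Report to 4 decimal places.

Below the line: ¥800,000, ¥2,100,000 (q = 2 of N = 8).
Gap ratios (z−y)/z: (2300000−800000)/2300000 = 0.6522; (2300000−2100000)/2300000 = 0.0870.
Squared: 0.4253; 0.0076.
Sum = 0.432892; P₂ = 0.432892 / 8 = 0.0541.

0.0541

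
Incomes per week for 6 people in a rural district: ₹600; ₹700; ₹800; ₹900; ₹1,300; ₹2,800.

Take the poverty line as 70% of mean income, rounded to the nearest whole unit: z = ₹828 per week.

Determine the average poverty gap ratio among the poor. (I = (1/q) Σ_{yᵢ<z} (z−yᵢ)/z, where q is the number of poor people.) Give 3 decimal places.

0.155

Incomes under z: ₹600, ₹700, ₹800 (q = 3 of N = 6).
Relative gaps: 0.2754, 0.1546, 0.0338; sum = 0.463768.
The income-gap ratio divides by q (the poor only): 0.463768 / 3 = 0.155.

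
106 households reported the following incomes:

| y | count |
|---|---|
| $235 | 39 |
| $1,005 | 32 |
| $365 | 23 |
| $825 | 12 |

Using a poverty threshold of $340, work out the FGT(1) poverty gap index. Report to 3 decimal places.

0.114

Incomes under z: 39×$235 (q = 39 of N = 106).
Relative gaps: (340−235)/340 = 0.3088 (×39).
Σ = 12.044118. Dividing by the full population N = 106 gives P₁ = 0.114.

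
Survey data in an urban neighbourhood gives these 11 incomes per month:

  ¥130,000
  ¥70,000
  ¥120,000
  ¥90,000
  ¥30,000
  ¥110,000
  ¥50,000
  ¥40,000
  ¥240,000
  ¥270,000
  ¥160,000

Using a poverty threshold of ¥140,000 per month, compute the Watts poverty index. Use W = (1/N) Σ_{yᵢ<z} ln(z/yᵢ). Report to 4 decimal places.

Below z: ¥30,000, ¥40,000, ¥50,000, ¥70,000, ¥90,000, ¥110,000, ¥120,000, ¥130,000 (q = 8 of N = 11).
Log gaps: ln(140000/30000) = 1.5404; ln(140000/40000) = 1.2528; ln(140000/50000) = 1.0296; ln(140000/70000) = 0.6931; ln(140000/90000) = 0.4418; ln(140000/110000) = 0.2412; ln(140000/120000) = 0.1542; ln(140000/130000) = 0.0741.
W = 5.427228 / 11 = 0.4934.

0.4934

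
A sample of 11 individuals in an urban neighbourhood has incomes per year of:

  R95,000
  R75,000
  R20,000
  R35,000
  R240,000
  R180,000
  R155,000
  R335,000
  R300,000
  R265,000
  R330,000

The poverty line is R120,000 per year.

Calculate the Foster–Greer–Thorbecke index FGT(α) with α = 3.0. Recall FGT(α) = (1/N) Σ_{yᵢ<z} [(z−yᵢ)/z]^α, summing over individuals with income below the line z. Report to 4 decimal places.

0.0905

Poor units: R20,000, R35,000, R75,000, R95,000 (q = 4 of N = 11).
Gap ratios (z−y)/z: (120000−20000)/120000 = 0.8333; (120000−35000)/120000 = 0.7083; (120000−75000)/120000 = 0.3750; (120000−95000)/120000 = 0.2083.
Raised to α = 3.0: 0.57870; 0.35540; 0.05273; 0.00904.
Sum = 0.995877; FGT(3.0) = 0.995877 / 11 = 0.0905.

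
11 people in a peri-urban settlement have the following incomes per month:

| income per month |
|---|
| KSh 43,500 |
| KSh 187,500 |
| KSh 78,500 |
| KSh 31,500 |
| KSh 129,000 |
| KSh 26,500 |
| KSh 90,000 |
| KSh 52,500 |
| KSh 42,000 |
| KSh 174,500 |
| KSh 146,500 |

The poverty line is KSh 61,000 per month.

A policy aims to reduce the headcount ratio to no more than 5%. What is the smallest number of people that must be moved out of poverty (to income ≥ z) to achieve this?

5 of the 11 people are poor, so H = 5/11 = 0.455.
A headcount ratio of at most 5% allows at most ⌊0.05 × 11⌋ = 0 poor people.
So at least 5 − 0 = 5 must be lifted.

5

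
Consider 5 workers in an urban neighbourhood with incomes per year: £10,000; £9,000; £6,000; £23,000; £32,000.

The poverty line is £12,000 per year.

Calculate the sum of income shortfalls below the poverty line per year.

£11,000

Below z: £6,000, £9,000, £10,000 (q = 3 of N = 5).
Individual gaps: 12000−6000 = 6000; 12000−9000 = 3000; 12000−10000 = 2000.
Aggregate gap = £11,000.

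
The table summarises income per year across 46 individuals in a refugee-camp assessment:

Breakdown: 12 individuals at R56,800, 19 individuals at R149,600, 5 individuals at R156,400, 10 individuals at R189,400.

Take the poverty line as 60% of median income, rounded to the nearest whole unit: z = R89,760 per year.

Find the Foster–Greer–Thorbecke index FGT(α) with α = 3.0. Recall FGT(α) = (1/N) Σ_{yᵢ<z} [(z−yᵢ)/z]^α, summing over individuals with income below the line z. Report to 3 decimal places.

Below the line: 12×R56,800 (q = 12 of N = 46).
Gap ratios (z−y)/z: (89760−56800)/89760 = 0.3672 (×12).
Raised to α = 3.0: 0.04951 (×12).
Sum = 0.594148; FGT(3.0) = 0.594148 / 46 = 0.013.

0.013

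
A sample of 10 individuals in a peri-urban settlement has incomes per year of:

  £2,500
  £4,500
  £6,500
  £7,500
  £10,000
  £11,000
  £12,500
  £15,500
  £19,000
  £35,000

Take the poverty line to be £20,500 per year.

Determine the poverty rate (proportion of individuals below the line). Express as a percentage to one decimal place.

90.0%

9 of the 10 individuals have income below £20,500.
H = 9/10 = 90.0%.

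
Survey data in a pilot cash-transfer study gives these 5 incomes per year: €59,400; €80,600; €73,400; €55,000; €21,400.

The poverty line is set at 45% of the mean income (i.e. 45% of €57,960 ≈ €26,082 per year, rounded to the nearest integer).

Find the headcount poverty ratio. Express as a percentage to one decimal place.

1 of the 5 families have income below €26,082.
H = 1/5 = 20.0%.

20.0%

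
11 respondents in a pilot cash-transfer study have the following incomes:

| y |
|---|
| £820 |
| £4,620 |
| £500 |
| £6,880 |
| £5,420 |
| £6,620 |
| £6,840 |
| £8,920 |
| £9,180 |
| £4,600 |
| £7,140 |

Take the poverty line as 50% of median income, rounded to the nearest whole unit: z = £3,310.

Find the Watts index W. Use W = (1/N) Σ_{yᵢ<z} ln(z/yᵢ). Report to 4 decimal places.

0.2987

Below the line: £500, £820 (q = 2 of N = 11).
ln(z/y) terms: ln(3310/500) = 1.8901; ln(3310/820) = 1.3954.
W = 3.285494 / 11 = 0.2987.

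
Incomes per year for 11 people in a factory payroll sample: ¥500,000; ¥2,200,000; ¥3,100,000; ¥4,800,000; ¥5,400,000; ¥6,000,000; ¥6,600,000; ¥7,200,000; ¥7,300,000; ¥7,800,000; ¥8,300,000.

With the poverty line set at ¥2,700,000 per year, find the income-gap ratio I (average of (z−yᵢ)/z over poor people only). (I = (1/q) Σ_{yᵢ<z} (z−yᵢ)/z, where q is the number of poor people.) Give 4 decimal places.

Incomes under z: ¥500,000, ¥2,200,000 (q = 2 of N = 11).
Relative gaps: 0.8148, 0.1852; sum = 1.000000.
The income-gap ratio divides by q (the poor only): 1.000000 / 2 = 0.5000.

0.5000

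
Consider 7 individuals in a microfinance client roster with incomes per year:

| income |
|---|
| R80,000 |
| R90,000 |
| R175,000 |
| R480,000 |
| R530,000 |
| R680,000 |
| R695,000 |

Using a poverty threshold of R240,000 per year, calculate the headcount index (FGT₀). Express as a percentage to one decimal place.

42.9%

3 of the 7 individuals have income below R240,000.
H = 3/7 = 42.9%.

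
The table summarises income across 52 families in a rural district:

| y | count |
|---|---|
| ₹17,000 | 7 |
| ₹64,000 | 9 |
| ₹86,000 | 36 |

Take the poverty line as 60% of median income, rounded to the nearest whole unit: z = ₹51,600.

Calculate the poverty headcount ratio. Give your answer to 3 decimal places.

0.135

7 of the 52 families have income below ₹51,600.
H = 7/52 = 0.135.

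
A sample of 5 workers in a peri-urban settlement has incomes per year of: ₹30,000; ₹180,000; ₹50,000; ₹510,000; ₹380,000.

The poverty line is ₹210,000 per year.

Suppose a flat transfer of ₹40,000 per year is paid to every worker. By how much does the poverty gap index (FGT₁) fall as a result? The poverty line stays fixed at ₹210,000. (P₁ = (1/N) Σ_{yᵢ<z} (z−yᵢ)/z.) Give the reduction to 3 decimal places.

0.105

Before: below the line — ₹30,000, ₹50,000, ₹180,000; poverty gap index (FGT₁) = 0.35238.
After the ₹40,000 transfer: below the line — ₹70,000, ₹90,000; poverty gap index (FGT₁) = 0.24762.
Reduction = 0.35238 − 0.24762 = 0.105.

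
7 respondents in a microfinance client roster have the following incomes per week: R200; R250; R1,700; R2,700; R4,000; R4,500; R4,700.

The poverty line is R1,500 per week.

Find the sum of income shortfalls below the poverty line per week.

Below the line: R200, R250 (q = 2 of N = 7).
Individual gaps: 1500−200 = 1300; 1500−250 = 1250.
Aggregate gap = R2,550.

R2,550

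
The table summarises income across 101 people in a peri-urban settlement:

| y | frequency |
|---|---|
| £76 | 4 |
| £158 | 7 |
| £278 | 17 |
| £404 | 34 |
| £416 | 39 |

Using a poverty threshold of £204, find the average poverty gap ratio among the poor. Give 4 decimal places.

0.3717

Incomes under z: 4×£76, 7×£158 (q = 11 of N = 101).
Shortfall ratios (z−y)/z: 0.6275 (×4), 0.2255 (×7); sum = 4.088235.
The income-gap ratio divides by q (the poor only): 4.088235 / 11 = 0.3717.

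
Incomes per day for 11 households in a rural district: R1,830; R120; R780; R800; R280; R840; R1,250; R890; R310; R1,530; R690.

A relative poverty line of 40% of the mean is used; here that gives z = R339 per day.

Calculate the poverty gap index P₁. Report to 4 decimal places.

Incomes under z: R120, R280, R310 (q = 3 of N = 11).
Shortfall ratios: (339−120)/339 = 0.6460; (339−280)/339 = 0.1740; (339−310)/339 = 0.0855.
Sum of shortfalls = 0.905605; P₁ averages over all N: 0.905605 / 11 = 0.0823.

0.0823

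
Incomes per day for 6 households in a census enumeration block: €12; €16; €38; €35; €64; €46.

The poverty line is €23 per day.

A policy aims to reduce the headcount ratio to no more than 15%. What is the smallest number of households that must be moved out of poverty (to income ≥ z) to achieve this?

2

2 of the 6 households are poor, so H = 2/6 = 0.333.
A headcount ratio of at most 15% allows at most ⌊0.15 × 6⌋ = 0 poor households.
So at least 2 − 0 = 2 must be lifted.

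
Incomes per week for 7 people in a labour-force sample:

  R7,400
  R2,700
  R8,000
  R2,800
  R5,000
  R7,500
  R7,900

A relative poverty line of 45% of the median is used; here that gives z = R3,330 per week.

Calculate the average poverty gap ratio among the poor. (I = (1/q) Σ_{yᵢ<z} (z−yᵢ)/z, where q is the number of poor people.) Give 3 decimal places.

0.174

Incomes under z: R2,700, R2,800 (q = 2 of N = 7).
Shortfall ratios (z−y)/z: 0.1892, 0.1592; sum = 0.348348.
The income-gap ratio divides by q (the poor only): 0.348348 / 2 = 0.174.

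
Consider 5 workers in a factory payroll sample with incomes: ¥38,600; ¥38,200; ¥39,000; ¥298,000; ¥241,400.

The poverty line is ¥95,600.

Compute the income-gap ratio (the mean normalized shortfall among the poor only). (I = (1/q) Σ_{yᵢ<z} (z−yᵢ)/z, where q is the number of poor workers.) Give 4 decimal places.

Poor units: ¥38,200, ¥38,600, ¥39,000 (q = 3 of N = 5).
Shortfall ratios (z−y)/z: 0.6004, 0.5962, 0.5921; sum = 1.788703.
The income-gap ratio divides by q (the poor only): 1.788703 / 3 = 0.5962.

0.5962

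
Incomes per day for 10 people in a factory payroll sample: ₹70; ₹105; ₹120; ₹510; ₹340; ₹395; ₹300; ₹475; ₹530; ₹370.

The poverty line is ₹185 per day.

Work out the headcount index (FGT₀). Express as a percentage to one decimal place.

3 of the 10 people have income below ₹185.
H = 3/10 = 30.0%.

30.0%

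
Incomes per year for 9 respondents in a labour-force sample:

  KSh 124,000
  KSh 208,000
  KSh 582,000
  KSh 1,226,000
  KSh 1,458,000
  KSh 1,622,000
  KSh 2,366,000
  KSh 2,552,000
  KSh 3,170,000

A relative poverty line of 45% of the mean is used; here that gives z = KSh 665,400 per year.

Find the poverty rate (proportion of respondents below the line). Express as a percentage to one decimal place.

33.3%

3 of the 9 respondents have income below KSh 665,400.
H = 3/9 = 33.3%.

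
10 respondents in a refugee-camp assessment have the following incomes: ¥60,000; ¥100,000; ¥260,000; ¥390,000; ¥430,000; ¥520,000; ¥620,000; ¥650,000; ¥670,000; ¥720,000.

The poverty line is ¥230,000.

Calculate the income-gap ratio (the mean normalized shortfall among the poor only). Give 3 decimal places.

Below z: ¥60,000, ¥100,000 (q = 2 of N = 10).
Shortfall ratios (z−y)/z: 0.7391, 0.5652; sum = 1.304348.
I averages over the q = 2 poor units only: 1.304348 / 2 = 0.652.

0.652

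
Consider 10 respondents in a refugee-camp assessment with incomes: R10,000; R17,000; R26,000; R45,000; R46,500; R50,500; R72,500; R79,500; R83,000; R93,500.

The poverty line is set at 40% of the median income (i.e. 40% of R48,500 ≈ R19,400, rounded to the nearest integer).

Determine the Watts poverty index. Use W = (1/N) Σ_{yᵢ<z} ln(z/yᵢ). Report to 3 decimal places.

0.079

Below the line: R10,000, R17,000 (q = 2 of N = 10).
ln(z/y) terms: ln(19400/10000) = 0.6627; ln(19400/17000) = 0.1321.
W = 0.794748 / 10 = 0.079.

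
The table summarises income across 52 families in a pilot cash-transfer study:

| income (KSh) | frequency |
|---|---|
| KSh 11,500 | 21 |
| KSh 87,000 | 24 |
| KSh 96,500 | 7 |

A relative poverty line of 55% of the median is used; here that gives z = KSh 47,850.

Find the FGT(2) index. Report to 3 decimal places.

0.233

Below z: 21×KSh 11,500 (q = 21 of N = 52).
Relative gaps: (47850−11500)/47850 = 0.7597 (×21).
Squared: 0.5771 (×21).
Sum = 12.118929; P₂ = 12.118929 / 52 = 0.233.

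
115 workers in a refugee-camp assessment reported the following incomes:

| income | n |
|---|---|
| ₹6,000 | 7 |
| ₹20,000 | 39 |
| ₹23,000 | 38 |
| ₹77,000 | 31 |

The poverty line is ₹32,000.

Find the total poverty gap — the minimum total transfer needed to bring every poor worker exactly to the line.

Poor units: 7×₹6,000, 39×₹20,000, 38×₹23,000 (q = 84 of N = 115).
Individual gaps: 7×(32000−6000) = 182000; 39×(32000−20000) = 468000; 38×(32000−23000) = 342000.
Aggregate gap = ₹992,000.

₹992,000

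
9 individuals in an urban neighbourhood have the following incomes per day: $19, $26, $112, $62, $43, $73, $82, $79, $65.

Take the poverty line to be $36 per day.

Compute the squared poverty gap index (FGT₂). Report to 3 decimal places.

Incomes under z: $19, $26 (q = 2 of N = 9).
Relative gaps: (36−19)/36 = 0.4722; (36−26)/36 = 0.2778.
Squared: 0.2230; 0.0772.
Sum = 0.300154; P₂ = 0.300154 / 9 = 0.033.

0.033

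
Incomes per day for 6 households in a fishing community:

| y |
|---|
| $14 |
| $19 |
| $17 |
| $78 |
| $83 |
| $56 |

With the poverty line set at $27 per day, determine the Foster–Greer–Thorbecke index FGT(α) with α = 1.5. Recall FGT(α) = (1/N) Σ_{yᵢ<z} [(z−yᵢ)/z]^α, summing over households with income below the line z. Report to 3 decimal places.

Below z: $14, $17, $19 (q = 3 of N = 6).
Normalized shortfalls: (27−14)/27 = 0.4815; (27−17)/27 = 0.3704; (27−19)/27 = 0.2963.
Raised to α = 1.5: 0.33409; 0.22540; 0.16128.
Sum = 0.720778; FGT(1.5) = 0.720778 / 6 = 0.120.

0.120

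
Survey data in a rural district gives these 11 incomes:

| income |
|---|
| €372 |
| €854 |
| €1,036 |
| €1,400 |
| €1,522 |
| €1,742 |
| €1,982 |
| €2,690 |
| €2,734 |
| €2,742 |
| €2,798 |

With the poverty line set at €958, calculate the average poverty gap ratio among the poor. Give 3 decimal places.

0.360

Below the line: €372, €854 (q = 2 of N = 11).
Shortfall ratios (z−y)/z: 0.6117, 0.1086; sum = 0.720251.
The income-gap ratio divides by q (the poor only): 0.720251 / 2 = 0.360.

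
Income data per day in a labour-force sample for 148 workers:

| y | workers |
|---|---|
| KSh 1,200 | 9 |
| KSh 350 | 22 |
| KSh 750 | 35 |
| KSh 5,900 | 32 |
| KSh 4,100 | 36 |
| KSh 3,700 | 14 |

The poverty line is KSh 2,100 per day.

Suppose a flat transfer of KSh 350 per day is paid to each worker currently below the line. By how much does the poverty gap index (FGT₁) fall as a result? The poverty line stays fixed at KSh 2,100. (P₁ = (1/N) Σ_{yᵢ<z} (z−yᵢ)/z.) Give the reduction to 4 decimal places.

Before: below the line — 22×KSh 350, 35×KSh 750, 9×KSh 1,200; poverty gap index (FGT₁) = 0.301963.
After the KSh 350 transfer: below the line — 22×KSh 700, 35×KSh 1,100, 9×KSh 1,550; poverty gap index (FGT₁) = 0.227638.
Reduction = 0.301963 − 0.227638 = 0.0743.

0.0743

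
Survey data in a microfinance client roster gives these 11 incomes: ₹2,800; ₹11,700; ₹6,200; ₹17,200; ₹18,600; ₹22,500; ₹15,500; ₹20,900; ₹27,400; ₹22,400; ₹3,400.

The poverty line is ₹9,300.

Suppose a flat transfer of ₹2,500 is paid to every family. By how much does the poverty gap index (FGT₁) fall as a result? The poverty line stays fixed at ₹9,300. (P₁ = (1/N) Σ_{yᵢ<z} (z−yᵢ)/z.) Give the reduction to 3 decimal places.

0.073

Before: below the line — ₹2,800, ₹3,400, ₹6,200; poverty gap index (FGT₁) = 0.15152.
After the ₹2,500 transfer: below the line — ₹5,300, ₹5,900, ₹8,700; poverty gap index (FGT₁) = 0.07820.
Reduction = 0.15152 − 0.07820 = 0.073.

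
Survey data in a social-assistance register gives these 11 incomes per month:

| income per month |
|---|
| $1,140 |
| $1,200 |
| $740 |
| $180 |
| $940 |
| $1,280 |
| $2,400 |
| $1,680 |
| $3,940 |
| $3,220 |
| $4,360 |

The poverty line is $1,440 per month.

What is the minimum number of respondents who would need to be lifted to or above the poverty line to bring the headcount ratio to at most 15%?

5

6 of the 11 respondents are poor, so H = 6/11 = 0.545.
A headcount ratio of at most 15% allows at most ⌊0.15 × 11⌋ = 1 poor respondents.
So at least 6 − 1 = 5 must be lifted.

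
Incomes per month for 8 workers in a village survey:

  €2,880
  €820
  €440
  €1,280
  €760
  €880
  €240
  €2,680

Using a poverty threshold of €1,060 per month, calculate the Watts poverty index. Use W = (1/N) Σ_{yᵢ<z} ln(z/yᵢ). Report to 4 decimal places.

0.3925

Incomes under z: €240, €440, €760, €820, €880 (q = 5 of N = 8).
Log gaps: ln(1060/240) = 1.4854; ln(1060/440) = 0.8792; ln(1060/760) = 0.3327; ln(1060/820) = 0.2567; ln(1060/880) = 0.1861.
W = 3.140163 / 8 = 0.3925.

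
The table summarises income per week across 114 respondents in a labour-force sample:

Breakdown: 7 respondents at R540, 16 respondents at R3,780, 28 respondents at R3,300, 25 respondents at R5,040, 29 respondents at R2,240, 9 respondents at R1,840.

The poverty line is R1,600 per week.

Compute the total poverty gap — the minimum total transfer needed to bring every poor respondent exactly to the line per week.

Below z: 7×R540 (q = 7 of N = 114).
Individual gaps: 7×(1600−540) = 7420.
Aggregate gap = R7,420.

R7,420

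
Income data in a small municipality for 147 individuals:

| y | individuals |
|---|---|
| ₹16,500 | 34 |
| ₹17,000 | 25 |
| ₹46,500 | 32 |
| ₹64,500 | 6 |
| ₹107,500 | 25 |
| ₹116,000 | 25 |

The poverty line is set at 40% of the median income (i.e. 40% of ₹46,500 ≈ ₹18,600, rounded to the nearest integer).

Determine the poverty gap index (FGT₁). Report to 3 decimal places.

0.041

Incomes under z: 34×₹16,500, 25×₹17,000 (q = 59 of N = 147).
Shortfall ratios: (18600−16500)/18600 = 0.1129 (×34); (18600−17000)/18600 = 0.0860 (×25).
Sum of shortfalls = 5.989247; P₁ averages over all N: 5.989247 / 147 = 0.041.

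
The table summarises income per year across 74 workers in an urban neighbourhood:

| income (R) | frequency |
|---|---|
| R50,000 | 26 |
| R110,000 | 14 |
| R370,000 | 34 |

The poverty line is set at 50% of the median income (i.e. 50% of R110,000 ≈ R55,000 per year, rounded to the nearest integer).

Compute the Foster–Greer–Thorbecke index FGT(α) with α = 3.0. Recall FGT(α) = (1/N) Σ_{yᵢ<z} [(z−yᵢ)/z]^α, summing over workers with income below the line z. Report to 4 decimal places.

0.0003

Incomes under z: 26×R50,000 (q = 26 of N = 74).
Shortfall ratios: (55000−50000)/55000 = 0.0909 (×26).
Raised to α = 3.0: 0.00075 (×26).
Sum = 0.019534; FGT(3.0) = 0.019534 / 74 = 0.0003.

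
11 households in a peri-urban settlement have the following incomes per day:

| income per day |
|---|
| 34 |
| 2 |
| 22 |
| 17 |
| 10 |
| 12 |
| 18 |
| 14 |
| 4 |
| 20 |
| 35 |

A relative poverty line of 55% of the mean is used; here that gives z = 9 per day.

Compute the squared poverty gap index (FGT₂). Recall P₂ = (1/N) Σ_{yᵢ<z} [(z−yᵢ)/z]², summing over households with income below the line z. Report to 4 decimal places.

0.0831

Incomes under z: 2, 4 (q = 2 of N = 11).
Gap ratios (z−y)/z: (9−2)/9 = 0.7778; (9−4)/9 = 0.5556.
Squared: 0.6049; 0.3086.
Sum = 0.913580; P₂ = 0.913580 / 11 = 0.0831.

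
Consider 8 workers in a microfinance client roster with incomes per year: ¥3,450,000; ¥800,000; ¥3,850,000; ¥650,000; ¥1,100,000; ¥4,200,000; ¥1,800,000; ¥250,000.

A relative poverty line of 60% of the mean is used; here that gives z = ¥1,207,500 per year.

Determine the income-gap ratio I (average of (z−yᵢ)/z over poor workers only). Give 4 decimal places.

0.4203

Poor units: ¥250,000, ¥650,000, ¥800,000, ¥1,100,000 (q = 4 of N = 8).
Shortfall ratios (z−y)/z: 0.7930, 0.4617, 0.3375, 0.0890; sum = 1.681159.
I averages over the q = 4 poor units only: 1.681159 / 4 = 0.4203.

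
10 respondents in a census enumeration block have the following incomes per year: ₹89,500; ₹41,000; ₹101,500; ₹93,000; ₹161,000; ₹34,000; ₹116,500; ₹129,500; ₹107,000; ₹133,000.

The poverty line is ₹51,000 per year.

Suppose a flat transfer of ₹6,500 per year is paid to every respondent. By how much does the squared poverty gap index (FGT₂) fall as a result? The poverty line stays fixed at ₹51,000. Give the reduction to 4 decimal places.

Before: below the line — ₹34,000, ₹41,000; squared poverty gap index (FGT₂) = 0.014956.
After the ₹6,500 transfer: below the line — ₹40,500, ₹47,500; squared poverty gap index (FGT₂) = 0.004710.
Reduction = 0.014956 − 0.004710 = 0.0102.

0.0102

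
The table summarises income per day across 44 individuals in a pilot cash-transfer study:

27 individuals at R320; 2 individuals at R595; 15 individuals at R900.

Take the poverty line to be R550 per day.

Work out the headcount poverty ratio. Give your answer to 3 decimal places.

27 of the 44 individuals have income below R550.
H = 27/44 = 0.614.

0.614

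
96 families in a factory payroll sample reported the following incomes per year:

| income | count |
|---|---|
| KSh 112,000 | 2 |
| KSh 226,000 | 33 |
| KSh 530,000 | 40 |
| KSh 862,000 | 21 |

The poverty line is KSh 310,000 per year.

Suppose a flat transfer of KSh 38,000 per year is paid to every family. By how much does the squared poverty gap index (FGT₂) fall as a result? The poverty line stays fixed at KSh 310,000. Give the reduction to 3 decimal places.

Before: below the line — 2×KSh 112,000, 33×KSh 226,000; squared poverty gap index (FGT₂) = 0.03374.
After the KSh 38,000 transfer: below the line — 2×KSh 150,000, 33×KSh 264,000; squared poverty gap index (FGT₂) = 0.01312.
Reduction = 0.03374 − 0.01312 = 0.021.

0.021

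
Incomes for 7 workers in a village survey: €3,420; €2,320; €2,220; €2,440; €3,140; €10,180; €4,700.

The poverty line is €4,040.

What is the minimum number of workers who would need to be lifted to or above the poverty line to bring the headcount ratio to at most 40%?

5 of the 7 workers are poor, so H = 5/7 = 0.714.
A headcount ratio of at most 40% allows at most ⌊0.40 × 7⌋ = 2 poor workers.
So at least 5 − 2 = 3 must be lifted.

3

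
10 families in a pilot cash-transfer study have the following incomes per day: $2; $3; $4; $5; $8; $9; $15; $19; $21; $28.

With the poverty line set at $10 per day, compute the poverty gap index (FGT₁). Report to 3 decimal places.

0.290

Poor units: $2, $3, $4, $5, $8, $9 (q = 6 of N = 10).
Shortfall ratios: (10−2)/10 = 0.8000; (10−3)/10 = 0.7000; (10−4)/10 = 0.6000; (10−5)/10 = 0.5000; (10−8)/10 = 0.2000; (10−9)/10 = 0.1000.
Sum of shortfalls = 2.900000; P₁ averages over all N: 2.900000 / 10 = 0.290.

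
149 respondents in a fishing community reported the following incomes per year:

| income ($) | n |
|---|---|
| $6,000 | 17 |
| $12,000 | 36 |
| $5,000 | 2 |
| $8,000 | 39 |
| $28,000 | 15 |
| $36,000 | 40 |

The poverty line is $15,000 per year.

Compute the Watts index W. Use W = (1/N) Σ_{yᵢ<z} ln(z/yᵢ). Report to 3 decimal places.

0.338

Below the line: 2×$5,000, 17×$6,000, 39×$8,000, 36×$12,000 (q = 94 of N = 149).
ln(z/y) terms: ln(15000/5000) = 1.0986 (×2); ln(15000/6000) = 0.9163 (×17); ln(15000/8000) = 0.6286 (×39); ln(15000/12000) = 0.2231 (×36).
W = 50.323073 / 149 = 0.338.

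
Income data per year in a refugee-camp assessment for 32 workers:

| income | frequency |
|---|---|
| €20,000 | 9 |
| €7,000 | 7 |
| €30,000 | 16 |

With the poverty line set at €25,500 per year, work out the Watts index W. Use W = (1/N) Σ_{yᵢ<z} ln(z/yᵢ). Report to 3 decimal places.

0.351

Poor units: 7×€7,000, 9×€20,000 (q = 16 of N = 32).
ln(z/y) terms: ln(25500/7000) = 1.2928 (×7); ln(25500/20000) = 0.2429 (×9).
W = 11.235894 / 32 = 0.351.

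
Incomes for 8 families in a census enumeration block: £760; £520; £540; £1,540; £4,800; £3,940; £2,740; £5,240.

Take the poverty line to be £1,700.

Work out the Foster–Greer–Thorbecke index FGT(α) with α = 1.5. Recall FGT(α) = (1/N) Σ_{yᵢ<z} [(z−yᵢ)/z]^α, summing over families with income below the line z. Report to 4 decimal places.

0.1977

Poor units: £520, £540, £760, £1,540 (q = 4 of N = 8).
Shortfall ratios: (1700−520)/1700 = 0.6941; (1700−540)/1700 = 0.6824; (1700−760)/1700 = 0.5529; (1700−1540)/1700 = 0.0941.
Raised to α = 1.5: 0.57830; 0.56366; 0.41117; 0.02887.
Sum = 1.581992; FGT(1.5) = 1.581992 / 8 = 0.1977.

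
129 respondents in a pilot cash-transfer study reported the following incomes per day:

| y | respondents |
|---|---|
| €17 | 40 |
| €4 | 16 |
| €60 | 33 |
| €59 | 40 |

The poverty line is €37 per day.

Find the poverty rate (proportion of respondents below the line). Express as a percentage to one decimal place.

56 of the 129 respondents have income below €37.
H = 56/129 = 43.4%.

43.4%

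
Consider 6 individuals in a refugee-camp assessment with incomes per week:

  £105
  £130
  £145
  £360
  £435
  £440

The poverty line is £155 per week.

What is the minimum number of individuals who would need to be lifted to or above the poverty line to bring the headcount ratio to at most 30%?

3 of the 6 individuals are poor, so H = 3/6 = 0.500.
A headcount ratio of at most 30% allows at most ⌊0.30 × 6⌋ = 1 poor individuals.
So at least 3 − 1 = 2 must be lifted.

2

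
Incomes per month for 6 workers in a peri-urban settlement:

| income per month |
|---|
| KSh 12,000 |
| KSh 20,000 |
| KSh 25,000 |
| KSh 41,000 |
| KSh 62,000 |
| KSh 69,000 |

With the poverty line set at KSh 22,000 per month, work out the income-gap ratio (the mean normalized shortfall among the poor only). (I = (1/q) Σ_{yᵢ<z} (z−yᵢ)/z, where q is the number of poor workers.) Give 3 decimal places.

0.273

Incomes under z: KSh 12,000, KSh 20,000 (q = 2 of N = 6).
Relative gaps: 0.4545, 0.0909; sum = 0.545455.
The income-gap ratio divides by q (the poor only): 0.545455 / 2 = 0.273.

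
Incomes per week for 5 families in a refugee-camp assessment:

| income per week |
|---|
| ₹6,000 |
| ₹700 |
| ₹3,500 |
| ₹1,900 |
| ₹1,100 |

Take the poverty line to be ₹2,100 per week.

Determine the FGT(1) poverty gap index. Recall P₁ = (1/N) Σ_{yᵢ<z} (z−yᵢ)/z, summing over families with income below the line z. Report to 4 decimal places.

0.2476

Below the line: ₹700, ₹1,100, ₹1,900 (q = 3 of N = 5).
Normalized shortfalls: (2100−700)/2100 = 0.6667; (2100−1100)/2100 = 0.4762; (2100−1900)/2100 = 0.0952.
Σ = 1.238095. Dividing by the full population N = 5 gives P₁ = 0.2476.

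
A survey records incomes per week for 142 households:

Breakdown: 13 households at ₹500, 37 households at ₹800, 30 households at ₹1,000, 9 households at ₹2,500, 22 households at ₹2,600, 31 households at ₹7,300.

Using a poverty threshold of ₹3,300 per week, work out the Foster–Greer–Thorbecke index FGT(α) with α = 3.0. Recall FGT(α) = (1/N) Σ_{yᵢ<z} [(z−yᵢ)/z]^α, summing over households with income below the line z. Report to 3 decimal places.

0.243

Below z: 13×₹500, 37×₹800, 30×₹1,000, 9×₹2,500, 22×₹2,600 (q = 111 of N = 142).
Relative gaps: (3300−500)/3300 = 0.8485 (×13); (3300−800)/3300 = 0.7576 (×37); (3300−1000)/3300 = 0.6970 (×30); (3300−2500)/3300 = 0.2424 (×9); (3300−2600)/3300 = 0.2121 (×22).
Raised to α = 3.0: 0.61085 (×13); 0.43479 (×37); 0.33856 (×30); 0.01425 (×9); 0.00954 (×22).
Sum = 34.523332; FGT(3.0) = 34.523332 / 142 = 0.243.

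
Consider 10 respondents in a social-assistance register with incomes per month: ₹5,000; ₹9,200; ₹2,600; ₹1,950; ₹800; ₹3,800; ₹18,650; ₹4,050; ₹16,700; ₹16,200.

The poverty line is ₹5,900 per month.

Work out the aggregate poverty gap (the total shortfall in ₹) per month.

Incomes under z: ₹800, ₹1,950, ₹2,600, ₹3,800, ₹4,050, ₹5,000 (q = 6 of N = 10).
Individual gaps: 5900−800 = 5100; 5900−1950 = 3950; 5900−2600 = 3300; 5900−3800 = 2100; 5900−4050 = 1850; 5900−5000 = 900.
Aggregate gap = ₹17,200.

₹17,200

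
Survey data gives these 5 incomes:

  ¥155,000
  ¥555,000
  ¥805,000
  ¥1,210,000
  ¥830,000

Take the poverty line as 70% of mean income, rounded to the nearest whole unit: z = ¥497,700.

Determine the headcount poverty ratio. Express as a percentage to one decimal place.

1 of the 5 individuals have income below ¥497,700.
H = 1/5 = 20.0%.

20.0%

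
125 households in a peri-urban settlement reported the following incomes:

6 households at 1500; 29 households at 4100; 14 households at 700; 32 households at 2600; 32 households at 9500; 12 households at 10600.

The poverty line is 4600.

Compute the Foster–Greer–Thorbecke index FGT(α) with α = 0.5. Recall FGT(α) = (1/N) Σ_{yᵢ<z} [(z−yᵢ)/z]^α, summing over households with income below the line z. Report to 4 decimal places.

0.3878

Below the line: 14×700, 6×1500, 32×2600, 29×4100 (q = 81 of N = 125).
Shortfall ratios: (4600−700)/4600 = 0.8478 (×14); (4600−1500)/4600 = 0.6739 (×6); (4600−2600)/4600 = 0.4348 (×32); (4600−4100)/4600 = 0.1087 (×29).
Raised to α = 0.5: 0.92077 (×14); 0.82092 (×6); 0.65938 (×32); 0.32969 (×29).
Sum = 48.477571; FGT(0.5) = 48.477571 / 125 = 0.3878.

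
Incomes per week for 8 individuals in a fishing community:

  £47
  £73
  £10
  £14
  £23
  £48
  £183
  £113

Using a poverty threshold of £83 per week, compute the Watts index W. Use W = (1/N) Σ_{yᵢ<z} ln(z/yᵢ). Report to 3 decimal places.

Below z: £10, £14, £23, £47, £48, £73 (q = 6 of N = 8).
ln(z/y) terms: ln(83/10) = 2.1163; ln(83/14) = 1.7798; ln(83/23) = 1.2833; ln(83/47) = 0.5687; ln(83/48) = 0.5476; ln(83/73) = 0.1284.
W = 6.424099 / 8 = 0.803.

0.803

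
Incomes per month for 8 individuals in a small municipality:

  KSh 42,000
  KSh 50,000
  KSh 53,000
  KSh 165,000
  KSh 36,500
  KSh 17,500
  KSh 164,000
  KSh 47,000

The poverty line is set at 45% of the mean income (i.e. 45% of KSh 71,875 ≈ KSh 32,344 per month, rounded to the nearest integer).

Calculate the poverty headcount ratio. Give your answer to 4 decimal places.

1 of the 8 individuals have income below KSh 32,344.
H = 1/8 = 0.1250.

0.1250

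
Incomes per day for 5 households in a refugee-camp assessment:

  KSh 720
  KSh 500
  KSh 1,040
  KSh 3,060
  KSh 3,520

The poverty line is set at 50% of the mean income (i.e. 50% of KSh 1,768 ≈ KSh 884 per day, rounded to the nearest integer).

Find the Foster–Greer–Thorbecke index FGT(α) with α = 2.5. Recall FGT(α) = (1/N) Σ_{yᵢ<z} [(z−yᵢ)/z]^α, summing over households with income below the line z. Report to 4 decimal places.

0.0278

Poor units: KSh 500, KSh 720 (q = 2 of N = 5).
Shortfall ratios: (884−500)/884 = 0.4344; (884−720)/884 = 0.1855.
Raised to α = 2.5: 0.12436; 0.01482.
Sum = 0.139189; FGT(2.5) = 0.139189 / 5 = 0.0278.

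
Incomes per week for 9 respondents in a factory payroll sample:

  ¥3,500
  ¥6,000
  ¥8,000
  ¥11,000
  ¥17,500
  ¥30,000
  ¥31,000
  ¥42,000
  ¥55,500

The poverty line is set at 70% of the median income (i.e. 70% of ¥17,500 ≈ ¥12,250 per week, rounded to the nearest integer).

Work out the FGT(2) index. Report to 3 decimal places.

0.100

Below z: ¥3,500, ¥6,000, ¥8,000, ¥11,000 (q = 4 of N = 9).
Shortfall ratios: (12250−3500)/12250 = 0.7143; (12250−6000)/12250 = 0.5102; (12250−8000)/12250 = 0.3469; (12250−11000)/12250 = 0.1020.
Squared: 0.5102; 0.2603; 0.1204; 0.0104.
Sum = 0.901291; P₂ = 0.901291 / 9 = 0.100.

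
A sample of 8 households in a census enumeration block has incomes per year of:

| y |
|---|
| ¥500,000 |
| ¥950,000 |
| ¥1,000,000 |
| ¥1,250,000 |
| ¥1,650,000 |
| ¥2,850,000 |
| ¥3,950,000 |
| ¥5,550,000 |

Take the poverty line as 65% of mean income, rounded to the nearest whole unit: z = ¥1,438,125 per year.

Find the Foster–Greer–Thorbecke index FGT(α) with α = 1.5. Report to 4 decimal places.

0.1175

Poor units: ¥500,000, ¥950,000, ¥1,000,000, ¥1,250,000 (q = 4 of N = 8).
Normalized shortfalls: (1438125−500000)/1438125 = 0.6523; (1438125−950000)/1438125 = 0.3394; (1438125−1000000)/1438125 = 0.3047; (1438125−1250000)/1438125 = 0.1308.
Raised to α = 1.5: 0.52686; 0.19774; 0.16815; 0.04731.
Sum = 0.940069; FGT(1.5) = 0.940069 / 8 = 0.1175.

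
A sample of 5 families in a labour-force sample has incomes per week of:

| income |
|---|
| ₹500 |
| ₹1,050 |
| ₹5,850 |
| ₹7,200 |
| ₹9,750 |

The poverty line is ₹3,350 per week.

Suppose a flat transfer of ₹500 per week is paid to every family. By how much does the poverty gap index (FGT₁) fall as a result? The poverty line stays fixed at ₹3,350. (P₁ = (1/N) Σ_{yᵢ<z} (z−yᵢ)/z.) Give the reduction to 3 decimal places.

Before: below the line — ₹500, ₹1,050; poverty gap index (FGT₁) = 0.30746.
After the ₹500 transfer: below the line — ₹1,000, ₹1,550; poverty gap index (FGT₁) = 0.24776.
Reduction = 0.30746 − 0.24776 = 0.060.

0.060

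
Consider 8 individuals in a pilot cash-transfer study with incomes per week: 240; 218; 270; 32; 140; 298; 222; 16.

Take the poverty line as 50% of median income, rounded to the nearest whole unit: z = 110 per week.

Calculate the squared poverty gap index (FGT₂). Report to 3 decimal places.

Poor units: 16, 32 (q = 2 of N = 8).
Normalized shortfalls: (110−16)/110 = 0.8545; (110−32)/110 = 0.7091.
Squared: 0.7302; 0.5028.
Sum = 1.233058; P₂ = 1.233058 / 8 = 0.154.

0.154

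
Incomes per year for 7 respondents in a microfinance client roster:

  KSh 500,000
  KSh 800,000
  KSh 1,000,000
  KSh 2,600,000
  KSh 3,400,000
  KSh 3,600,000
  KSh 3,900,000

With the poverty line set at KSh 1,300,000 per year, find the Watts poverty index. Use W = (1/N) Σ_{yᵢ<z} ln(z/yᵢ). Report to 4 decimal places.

0.2433

Below z: KSh 500,000, KSh 800,000, KSh 1,000,000 (q = 3 of N = 7).
Log shortfalls: ln(1300000/500000) = 0.9555; ln(1300000/800000) = 0.4855; ln(1300000/1000000) = 0.2624.
W = 1.703384 / 7 = 0.2433.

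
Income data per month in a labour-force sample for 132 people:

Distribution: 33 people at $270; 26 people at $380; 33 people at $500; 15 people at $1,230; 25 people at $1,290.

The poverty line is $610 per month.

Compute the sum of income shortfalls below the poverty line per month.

Poor units: 33×$270, 26×$380, 33×$500 (q = 92 of N = 132).
Individual gaps: 33×(610−270) = 11220; 26×(610−380) = 5980; 33×(610−500) = 3630.
Aggregate gap = $20,830.

$20,830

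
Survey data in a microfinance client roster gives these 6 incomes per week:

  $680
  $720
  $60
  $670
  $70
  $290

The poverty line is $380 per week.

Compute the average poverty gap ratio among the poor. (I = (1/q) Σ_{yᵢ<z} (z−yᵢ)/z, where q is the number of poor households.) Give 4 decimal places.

Below z: $60, $70, $290 (q = 3 of N = 6).
Shortfall ratios (z−y)/z: 0.8421, 0.8158, 0.2368; sum = 1.894737.
The income-gap ratio divides by q (the poor only): 1.894737 / 3 = 0.6316.

0.6316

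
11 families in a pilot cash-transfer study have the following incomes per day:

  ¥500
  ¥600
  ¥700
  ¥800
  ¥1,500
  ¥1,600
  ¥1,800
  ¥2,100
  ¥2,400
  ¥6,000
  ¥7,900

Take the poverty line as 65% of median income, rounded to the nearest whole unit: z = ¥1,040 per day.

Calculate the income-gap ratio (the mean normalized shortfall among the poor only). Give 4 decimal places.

0.3750

Incomes under z: ¥500, ¥600, ¥700, ¥800 (q = 4 of N = 11).
Relative gaps: 0.5192, 0.4231, 0.3269, 0.2308; sum = 1.500000.
The income-gap ratio divides by q (the poor only): 1.500000 / 4 = 0.3750.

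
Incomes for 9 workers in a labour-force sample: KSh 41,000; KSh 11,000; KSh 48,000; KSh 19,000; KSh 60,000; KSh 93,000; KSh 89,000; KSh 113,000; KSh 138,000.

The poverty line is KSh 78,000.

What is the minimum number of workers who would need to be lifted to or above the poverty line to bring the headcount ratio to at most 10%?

Currently q = 5 of N = 9 are below the line (H = 0.556).
A headcount ratio of at most 10% allows at most ⌊0.10 × 9⌋ = 0 poor workers.
So at least 5 − 0 = 5 must be lifted.

5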